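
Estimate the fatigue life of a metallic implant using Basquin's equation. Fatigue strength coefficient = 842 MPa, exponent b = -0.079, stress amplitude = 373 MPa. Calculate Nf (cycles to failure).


sigma_a = sigma_f' * (2Nf)^b
2Nf = (sigma_a/sigma_f')^(1/b)
2Nf = (373/842)^(1/-0.079)
2Nf = 29922.001
Nf = 1.496e+04


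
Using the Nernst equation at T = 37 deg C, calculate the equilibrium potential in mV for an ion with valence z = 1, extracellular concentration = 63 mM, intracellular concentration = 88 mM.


E = (RT/(zF)) * ln(C_out/C_in)
T = 37 + 273.15 = 310.15 K
E = (8.314 * 310.15 / (1 * 96485)) * ln(63/88)
E = -8.932 mV


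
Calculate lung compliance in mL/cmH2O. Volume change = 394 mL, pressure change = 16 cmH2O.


C = dV / dP
C = 394 / 16
C = 24.62 mL/cmH2O


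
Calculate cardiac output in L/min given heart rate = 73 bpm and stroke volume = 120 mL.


CO = HR * SV
CO = 73 * 120 / 1000
CO = 8.76 L/min


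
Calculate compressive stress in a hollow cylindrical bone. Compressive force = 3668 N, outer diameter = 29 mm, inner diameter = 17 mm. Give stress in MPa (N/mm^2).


A = pi*(r_o^2 - r_i^2)
r_o = 14.5 mm, r_i = 8.5 mm
A = 433.54 mm^2
sigma = F/A = 3668 / 433.54
sigma = 8.461 MPa


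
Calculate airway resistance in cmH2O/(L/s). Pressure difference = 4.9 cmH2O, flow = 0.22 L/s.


R = dP / flow
R = 4.9 / 0.22
R = 22.27 cmH2O/(L/s)


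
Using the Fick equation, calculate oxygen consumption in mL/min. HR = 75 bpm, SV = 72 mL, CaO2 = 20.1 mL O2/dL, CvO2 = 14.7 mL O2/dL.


CO = HR*SV = 75*72/1000 = 5.4 L/min
a-v O2 diff = 20.1 - 14.7 = 5.4 mL/dL
VO2 = CO * (CaO2-CvO2) * 10 dL/L
VO2 = 5.4 * 5.4 * 10
VO2 = 291.6 mL/min


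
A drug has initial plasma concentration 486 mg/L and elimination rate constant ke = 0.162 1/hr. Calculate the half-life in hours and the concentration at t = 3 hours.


t_half = ln(2) / ke = 0.693147 / 0.162 = 4.279 hr
C(t) = C0 * exp(-ke*t) = 486 * exp(-0.162*3)
C(3) = 298.9 mg/L


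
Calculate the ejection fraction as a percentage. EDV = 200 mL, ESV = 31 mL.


SV = EDV - ESV = 200 - 31 = 169 mL
EF = SV/EDV * 100 = 169/200 * 100
EF = 84.5%


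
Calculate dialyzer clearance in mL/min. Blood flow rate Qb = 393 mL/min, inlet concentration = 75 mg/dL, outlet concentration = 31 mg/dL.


K = Qb * (Cb_in - Cb_out) / Cb_in
K = 393 * (75 - 31) / 75
K = 230.6 mL/min


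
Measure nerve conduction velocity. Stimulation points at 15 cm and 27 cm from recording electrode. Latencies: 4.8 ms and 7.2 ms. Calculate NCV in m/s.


Distance = (27 - 15) / 100 = 0.12 m
dt = (7.2 - 4.8) / 1000 = 0.0024 s
NCV = dist / dt = 50 m/s


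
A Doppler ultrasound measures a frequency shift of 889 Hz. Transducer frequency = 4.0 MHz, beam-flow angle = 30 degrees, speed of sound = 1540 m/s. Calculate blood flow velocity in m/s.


v = fd * c / (2 * f0 * cos(theta))
v = 889 * 1540 / (2 * 4.0000e+06 * cos(30))
v = 0.1976 m/s


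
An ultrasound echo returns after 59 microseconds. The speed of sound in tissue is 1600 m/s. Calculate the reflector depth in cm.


depth = c * t / 2
t = 59 us = 5.9000e-05 s
depth = 1600 * 5.9000e-05 / 2
depth = 0.0472 m = 4.72 cm


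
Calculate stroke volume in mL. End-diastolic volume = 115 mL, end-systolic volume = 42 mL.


SV = EDV - ESV
SV = 115 - 42
SV = 73 mL


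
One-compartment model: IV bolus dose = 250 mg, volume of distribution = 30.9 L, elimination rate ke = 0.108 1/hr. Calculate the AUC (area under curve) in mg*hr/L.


C0 = Dose/Vd = 250/30.9 = 8.09061 mg/L
AUC = C0/ke = 8.09061/0.108
AUC = 74.91 mg*hr/L


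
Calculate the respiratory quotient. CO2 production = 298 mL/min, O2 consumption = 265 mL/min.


RQ = VCO2 / VO2
RQ = 298 / 265
RQ = 1.125


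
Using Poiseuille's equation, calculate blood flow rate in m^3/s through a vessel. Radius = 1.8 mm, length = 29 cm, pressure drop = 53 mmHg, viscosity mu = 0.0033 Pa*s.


Q = pi*r^4*dP / (8*mu*L)
r = 0.0018 m, L = 0.29 m
dP = 53 mmHg = 7066.066 Pa
Q = 3.0438e-05 m^3/s


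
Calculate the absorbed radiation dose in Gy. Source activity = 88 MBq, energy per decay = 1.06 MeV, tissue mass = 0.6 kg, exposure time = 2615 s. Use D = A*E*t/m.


A = 88 MBq = 8.8000e+07 Bq
E = 1.06 MeV = 1.69812e-13 J
D = A*E*t/m = 8.8000e+07*1.69812e-13*2615/0.6
D = 0.06513 Gy


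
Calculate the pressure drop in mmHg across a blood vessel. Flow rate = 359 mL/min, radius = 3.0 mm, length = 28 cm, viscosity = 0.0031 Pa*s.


dP = 8*mu*L*Q / (pi*r^4)
Q = 359 mL/min = 5.98333e-06 m^3/s
dP = 163.274 Pa = 163.274 / 133.322 mmHg = 1.225 mmHg


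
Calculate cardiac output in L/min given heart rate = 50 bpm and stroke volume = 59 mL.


CO = HR * SV
CO = 50 * 59 / 1000
CO = 2.95 L/min


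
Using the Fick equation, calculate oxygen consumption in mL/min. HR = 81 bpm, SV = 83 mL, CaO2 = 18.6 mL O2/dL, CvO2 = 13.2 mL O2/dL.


CO = HR*SV = 81*83/1000 = 6.723 L/min
a-v O2 diff = 18.6 - 13.2 = 5.4 mL/dL
VO2 = CO * (CaO2-CvO2) * 10 dL/L
VO2 = 6.723 * 5.4 * 10
VO2 = 363 mL/min


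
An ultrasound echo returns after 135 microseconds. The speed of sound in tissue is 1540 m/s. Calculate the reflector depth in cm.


depth = c * t / 2
t = 135 us = 1.3500e-04 s
depth = 1540 * 1.3500e-04 / 2
depth = 0.10395 m = 10.395 cm


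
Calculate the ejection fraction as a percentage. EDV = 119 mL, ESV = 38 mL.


SV = EDV - ESV = 119 - 38 = 81 mL
EF = SV/EDV * 100 = 81/119 * 100
EF = 68.07%


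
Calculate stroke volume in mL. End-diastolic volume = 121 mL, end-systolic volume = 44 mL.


SV = EDV - ESV
SV = 121 - 44
SV = 77 mL


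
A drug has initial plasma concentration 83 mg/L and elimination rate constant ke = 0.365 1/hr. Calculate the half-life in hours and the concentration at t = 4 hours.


t_half = ln(2) / ke = 0.693147 / 0.365 = 1.899 hr
C(t) = C0 * exp(-ke*t) = 83 * exp(-0.365*4)
C(4) = 19.28 mg/L


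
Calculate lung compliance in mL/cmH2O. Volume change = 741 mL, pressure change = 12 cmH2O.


C = dV / dP
C = 741 / 12
C = 61.75 mL/cmH2O


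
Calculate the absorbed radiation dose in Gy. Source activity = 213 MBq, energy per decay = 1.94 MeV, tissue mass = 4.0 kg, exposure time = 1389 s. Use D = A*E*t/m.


A = 213 MBq = 2.1300e+08 Bq
E = 1.94 MeV = 3.10788e-13 J
D = A*E*t/m = 2.1300e+08*3.10788e-13*1389/4.0
D = 0.02299 Gy


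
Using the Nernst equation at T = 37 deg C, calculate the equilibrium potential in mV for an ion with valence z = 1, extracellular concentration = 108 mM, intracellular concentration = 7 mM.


E = (RT/(zF)) * ln(C_out/C_in)
T = 37 + 273.15 = 310.15 K
E = (8.314 * 310.15 / (1 * 96485)) * ln(108/7)
E = 73.13 mV


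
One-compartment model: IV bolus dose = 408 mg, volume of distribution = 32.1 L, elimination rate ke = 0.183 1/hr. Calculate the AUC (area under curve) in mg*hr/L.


C0 = Dose/Vd = 408/32.1 = 12.7103 mg/L
AUC = C0/ke = 12.7103/0.183
AUC = 69.46 mg*hr/L


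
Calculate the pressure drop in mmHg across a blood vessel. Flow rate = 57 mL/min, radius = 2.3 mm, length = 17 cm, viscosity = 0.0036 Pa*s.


dP = 8*mu*L*Q / (pi*r^4)
Q = 57 mL/min = 9.5e-07 m^3/s
dP = 52.9059 Pa = 52.9059 / 133.322 mmHg = 0.3968 mmHg


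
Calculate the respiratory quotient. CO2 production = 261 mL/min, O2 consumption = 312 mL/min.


RQ = VCO2 / VO2
RQ = 261 / 312
RQ = 0.8365


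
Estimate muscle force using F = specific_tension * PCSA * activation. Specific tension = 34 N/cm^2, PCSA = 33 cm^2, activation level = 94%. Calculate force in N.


F = sigma * PCSA * activation
F = 34 * 33 * 0.94
F = 1055 N


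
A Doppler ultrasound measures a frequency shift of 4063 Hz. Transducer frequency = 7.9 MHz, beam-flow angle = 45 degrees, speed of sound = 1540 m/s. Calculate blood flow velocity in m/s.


v = fd * c / (2 * f0 * cos(theta))
v = 4063 * 1540 / (2 * 7.9000e+06 * cos(45))
v = 0.56 m/s


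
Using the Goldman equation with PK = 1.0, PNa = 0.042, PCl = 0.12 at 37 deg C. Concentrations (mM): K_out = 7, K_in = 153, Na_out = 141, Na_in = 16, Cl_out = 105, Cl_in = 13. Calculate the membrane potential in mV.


Vm = (RT/F)*ln((PK*Ko + PNa*Nao + PCl*Cli)/(PK*Ki + PNa*Nai + PCl*Clo))
Numer = 14.482, Denom = 166.272
Vm = -65.23 mV


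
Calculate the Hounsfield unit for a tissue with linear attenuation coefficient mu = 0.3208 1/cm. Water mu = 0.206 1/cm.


HU = ((mu_tissue - mu_water) / mu_water) * 1000
HU = ((0.3208 - 0.206) / 0.206) * 1000
HU = 557.3


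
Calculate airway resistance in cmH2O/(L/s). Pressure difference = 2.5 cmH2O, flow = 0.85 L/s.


R = dP / flow
R = 2.5 / 0.85
R = 2.941 cmH2O/(L/s)


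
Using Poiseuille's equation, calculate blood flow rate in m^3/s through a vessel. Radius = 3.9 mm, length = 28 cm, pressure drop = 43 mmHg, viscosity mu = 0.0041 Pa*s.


Q = pi*r^4*dP / (8*mu*L)
r = 0.0039 m, L = 0.28 m
dP = 43 mmHg = 5732.846 Pa
Q = 4.5368e-04 m^3/s


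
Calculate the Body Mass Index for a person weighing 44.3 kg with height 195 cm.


BMI = weight / height^2
height = 195 cm = 1.95 m
BMI = 44.3 / 1.95^2
BMI = 11.65 kg/m^2


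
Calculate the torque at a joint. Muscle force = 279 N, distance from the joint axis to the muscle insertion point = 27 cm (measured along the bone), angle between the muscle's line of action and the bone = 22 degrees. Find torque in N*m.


Torque = F * d * sin(theta)   (moment arm = d*sin(theta))
d = 27 cm = 0.27 m
Torque = 279 * 0.27 * sin(22)
Torque = 28.22 N*m


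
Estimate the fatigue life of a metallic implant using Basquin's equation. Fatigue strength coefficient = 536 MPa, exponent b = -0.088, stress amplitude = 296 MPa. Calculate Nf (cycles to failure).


sigma_a = sigma_f' * (2Nf)^b
2Nf = (sigma_a/sigma_f')^(1/b)
2Nf = (296/536)^(1/-0.088)
2Nf = 851.87504
Nf = 425.9


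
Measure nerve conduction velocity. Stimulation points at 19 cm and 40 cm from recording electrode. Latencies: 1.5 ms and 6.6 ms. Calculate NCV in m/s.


Distance = (40 - 19) / 100 = 0.21 m
dt = (6.6 - 1.5) / 1000 = 0.0051 s
NCV = dist / dt = 41.18 m/s


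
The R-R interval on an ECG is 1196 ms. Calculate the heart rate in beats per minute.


HR = 60 / RR_interval(s)
RR = 1196 ms = 1.196 s
HR = 60 / 1.196 = 50.17 bpm


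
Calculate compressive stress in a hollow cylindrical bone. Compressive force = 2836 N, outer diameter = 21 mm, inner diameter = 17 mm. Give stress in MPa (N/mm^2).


A = pi*(r_o^2 - r_i^2)
r_o = 10.5 mm, r_i = 8.5 mm
A = 119.381 mm^2
sigma = F/A = 2836 / 119.381
sigma = 23.76 MPa


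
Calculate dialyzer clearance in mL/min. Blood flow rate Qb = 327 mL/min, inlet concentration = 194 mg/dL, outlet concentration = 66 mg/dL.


K = Qb * (Cb_in - Cb_out) / Cb_in
K = 327 * (194 - 66) / 194
K = 215.8 mL/min


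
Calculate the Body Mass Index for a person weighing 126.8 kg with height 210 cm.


BMI = weight / height^2
height = 210 cm = 2.1 m
BMI = 126.8 / 2.1^2
BMI = 28.75 kg/m^2


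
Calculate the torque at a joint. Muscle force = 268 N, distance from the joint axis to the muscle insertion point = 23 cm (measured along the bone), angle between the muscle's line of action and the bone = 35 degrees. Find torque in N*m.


Torque = F * d * sin(theta)   (moment arm = d*sin(theta))
d = 23 cm = 0.23 m
Torque = 268 * 0.23 * sin(35)
Torque = 35.36 N*m


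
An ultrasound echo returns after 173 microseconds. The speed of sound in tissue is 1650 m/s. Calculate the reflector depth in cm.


depth = c * t / 2
t = 173 us = 1.7300e-04 s
depth = 1650 * 1.7300e-04 / 2
depth = 0.142725 m = 14.2725 cm


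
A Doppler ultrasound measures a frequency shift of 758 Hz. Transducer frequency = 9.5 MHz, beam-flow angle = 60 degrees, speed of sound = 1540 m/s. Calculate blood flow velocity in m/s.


v = fd * c / (2 * f0 * cos(theta))
v = 758 * 1540 / (2 * 9.5000e+06 * cos(60))
v = 0.1229 m/s


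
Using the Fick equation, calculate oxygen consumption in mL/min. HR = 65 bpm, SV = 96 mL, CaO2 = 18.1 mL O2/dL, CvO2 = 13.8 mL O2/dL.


CO = HR*SV = 65*96/1000 = 6.24 L/min
a-v O2 diff = 18.1 - 13.8 = 4.3 mL/dL
VO2 = CO * (CaO2-CvO2) * 10 dL/L
VO2 = 6.24 * 4.3 * 10
VO2 = 268.3 mL/min


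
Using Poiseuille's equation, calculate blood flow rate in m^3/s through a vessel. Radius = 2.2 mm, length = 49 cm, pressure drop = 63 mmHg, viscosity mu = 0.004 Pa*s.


Q = pi*r^4*dP / (8*mu*L)
r = 0.0022 m, L = 0.49 m
dP = 63 mmHg = 8399.286 Pa
Q = 3.9422e-05 m^3/s


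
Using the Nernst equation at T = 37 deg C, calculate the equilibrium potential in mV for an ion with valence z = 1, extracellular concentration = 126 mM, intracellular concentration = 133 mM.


E = (RT/(zF)) * ln(C_out/C_in)
T = 37 + 273.15 = 310.15 K
E = (8.314 * 310.15 / (1 * 96485)) * ln(126/133)
E = -1.445 mV


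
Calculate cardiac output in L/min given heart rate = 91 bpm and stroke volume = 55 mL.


CO = HR * SV
CO = 91 * 55 / 1000
CO = 5.005 L/min


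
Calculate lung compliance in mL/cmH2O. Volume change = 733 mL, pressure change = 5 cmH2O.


C = dV / dP
C = 733 / 5
C = 146.6 mL/cmH2O


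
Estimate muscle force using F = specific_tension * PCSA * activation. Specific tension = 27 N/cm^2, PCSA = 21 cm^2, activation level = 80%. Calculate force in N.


F = sigma * PCSA * activation
F = 27 * 21 * 0.8
F = 453.6 N


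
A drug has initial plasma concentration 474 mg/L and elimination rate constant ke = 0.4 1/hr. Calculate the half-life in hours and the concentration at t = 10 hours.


t_half = ln(2) / ke = 0.693147 / 0.4 = 1.733 hr
C(t) = C0 * exp(-ke*t) = 474 * exp(-0.4*10)
C(10) = 8.682 mg/L


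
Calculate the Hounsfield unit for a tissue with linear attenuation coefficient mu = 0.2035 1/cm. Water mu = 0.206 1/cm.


HU = ((mu_tissue - mu_water) / mu_water) * 1000
HU = ((0.2035 - 0.206) / 0.206) * 1000
HU = -12.14


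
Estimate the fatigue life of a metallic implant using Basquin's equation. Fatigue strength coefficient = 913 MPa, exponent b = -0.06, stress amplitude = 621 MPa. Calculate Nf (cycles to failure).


sigma_a = sigma_f' * (2Nf)^b
2Nf = (sigma_a/sigma_f')^(1/b)
2Nf = (621/913)^(1/-0.06)
2Nf = 616.10248
Nf = 308.1


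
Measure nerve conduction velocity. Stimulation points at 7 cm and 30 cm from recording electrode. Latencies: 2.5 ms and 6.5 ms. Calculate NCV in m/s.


Distance = (30 - 7) / 100 = 0.23 m
dt = (6.5 - 2.5) / 1000 = 0.004 s
NCV = dist / dt = 57.5 m/s


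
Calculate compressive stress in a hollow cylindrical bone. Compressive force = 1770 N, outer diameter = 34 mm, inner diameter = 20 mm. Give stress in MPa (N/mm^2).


A = pi*(r_o^2 - r_i^2)
r_o = 17 mm, r_i = 10 mm
A = 593.761 mm^2
sigma = F/A = 1770 / 593.761
sigma = 2.981 MPa


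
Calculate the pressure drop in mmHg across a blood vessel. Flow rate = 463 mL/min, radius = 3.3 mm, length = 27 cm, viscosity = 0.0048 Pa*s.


dP = 8*mu*L*Q / (pi*r^4)
Q = 463 mL/min = 7.71667e-06 m^3/s
dP = 214.743 Pa = 214.743 / 133.322 mmHg = 1.611 mmHg


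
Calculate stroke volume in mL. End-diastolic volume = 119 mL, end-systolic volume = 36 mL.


SV = EDV - ESV
SV = 119 - 36
SV = 83 mL


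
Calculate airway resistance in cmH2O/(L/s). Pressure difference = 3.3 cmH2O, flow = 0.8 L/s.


R = dP / flow
R = 3.3 / 0.8
R = 4.125 cmH2O/(L/s)


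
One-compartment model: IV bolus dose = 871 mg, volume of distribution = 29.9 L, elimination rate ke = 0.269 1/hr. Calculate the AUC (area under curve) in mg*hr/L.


C0 = Dose/Vd = 871/29.9 = 29.1304 mg/L
AUC = C0/ke = 29.1304/0.269
AUC = 108.3 mg*hr/L


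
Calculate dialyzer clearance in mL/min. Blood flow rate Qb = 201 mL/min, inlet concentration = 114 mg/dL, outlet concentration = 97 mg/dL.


K = Qb * (Cb_in - Cb_out) / Cb_in
K = 201 * (114 - 97) / 114
K = 29.97 mL/min


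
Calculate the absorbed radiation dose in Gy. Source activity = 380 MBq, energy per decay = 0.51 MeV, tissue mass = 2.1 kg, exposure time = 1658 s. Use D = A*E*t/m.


A = 380 MBq = 3.8000e+08 Bq
E = 0.51 MeV = 8.1702e-14 J
D = A*E*t/m = 3.8000e+08*8.1702e-14*1658/2.1
D = 0.02451 Gy


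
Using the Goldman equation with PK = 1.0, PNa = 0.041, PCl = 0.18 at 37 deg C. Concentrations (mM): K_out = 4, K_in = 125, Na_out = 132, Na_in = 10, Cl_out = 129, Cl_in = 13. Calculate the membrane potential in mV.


Vm = (RT/F)*ln((PK*Ko + PNa*Nao + PCl*Cli)/(PK*Ki + PNa*Nai + PCl*Clo))
Numer = 11.752, Denom = 148.63
Vm = -67.81 mV


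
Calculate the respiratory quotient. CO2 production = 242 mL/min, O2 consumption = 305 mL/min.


RQ = VCO2 / VO2
RQ = 242 / 305
RQ = 0.7934


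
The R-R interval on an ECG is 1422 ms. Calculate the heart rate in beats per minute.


HR = 60 / RR_interval(s)
RR = 1422 ms = 1.422 s
HR = 60 / 1.422 = 42.19 bpm


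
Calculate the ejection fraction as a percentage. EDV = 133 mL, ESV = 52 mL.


SV = EDV - ESV = 133 - 52 = 81 mL
EF = SV/EDV * 100 = 81/133 * 100
EF = 60.9%


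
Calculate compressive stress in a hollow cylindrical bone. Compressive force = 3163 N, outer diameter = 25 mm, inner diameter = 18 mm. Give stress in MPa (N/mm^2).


A = pi*(r_o^2 - r_i^2)
r_o = 12.5 mm, r_i = 9 mm
A = 236.405 mm^2
sigma = F/A = 3163 / 236.405
sigma = 13.38 MPa


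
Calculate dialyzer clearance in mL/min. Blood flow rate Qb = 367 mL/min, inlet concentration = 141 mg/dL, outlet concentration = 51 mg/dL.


K = Qb * (Cb_in - Cb_out) / Cb_in
K = 367 * (141 - 51) / 141
K = 234.3 mL/min


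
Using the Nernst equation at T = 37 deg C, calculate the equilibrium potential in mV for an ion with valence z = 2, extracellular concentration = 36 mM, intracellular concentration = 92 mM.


E = (RT/(zF)) * ln(C_out/C_in)
T = 37 + 273.15 = 310.15 K
E = (8.314 * 310.15 / (2 * 96485)) * ln(36/92)
E = -12.54 mV


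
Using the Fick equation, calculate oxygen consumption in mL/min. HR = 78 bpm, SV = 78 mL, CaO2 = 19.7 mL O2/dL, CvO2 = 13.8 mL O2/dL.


CO = HR*SV = 78*78/1000 = 6.084 L/min
a-v O2 diff = 19.7 - 13.8 = 5.9 mL/dL
VO2 = CO * (CaO2-CvO2) * 10 dL/L
VO2 = 6.084 * 5.9 * 10
VO2 = 359 mL/min


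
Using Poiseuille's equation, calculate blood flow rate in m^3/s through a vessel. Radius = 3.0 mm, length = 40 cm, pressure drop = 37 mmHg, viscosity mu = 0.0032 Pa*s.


Q = pi*r^4*dP / (8*mu*L)
r = 0.003 m, L = 0.4 m
dP = 37 mmHg = 4932.914 Pa
Q = 1.2259e-04 m^3/s


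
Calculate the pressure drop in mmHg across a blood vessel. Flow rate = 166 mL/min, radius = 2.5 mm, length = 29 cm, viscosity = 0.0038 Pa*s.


dP = 8*mu*L*Q / (pi*r^4)
Q = 166 mL/min = 2.76667e-06 m^3/s
dP = 198.755 Pa = 198.755 / 133.322 mmHg = 1.491 mmHg


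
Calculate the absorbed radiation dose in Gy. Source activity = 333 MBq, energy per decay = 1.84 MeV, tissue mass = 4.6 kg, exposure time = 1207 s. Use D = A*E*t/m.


A = 333 MBq = 3.3300e+08 Bq
E = 1.84 MeV = 2.94768e-13 J
D = A*E*t/m = 3.3300e+08*2.94768e-13*1207/4.6
D = 0.02576 Gy


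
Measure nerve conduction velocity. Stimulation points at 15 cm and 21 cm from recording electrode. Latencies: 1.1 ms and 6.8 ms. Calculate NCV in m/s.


Distance = (21 - 15) / 100 = 0.06 m
dt = (6.8 - 1.1) / 1000 = 0.0057 s
NCV = dist / dt = 10.53 m/s


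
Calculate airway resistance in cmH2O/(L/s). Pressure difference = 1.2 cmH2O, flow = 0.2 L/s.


R = dP / flow
R = 1.2 / 0.2
R = 6 cmH2O/(L/s)


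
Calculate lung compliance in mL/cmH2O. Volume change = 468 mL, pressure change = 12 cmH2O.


C = dV / dP
C = 468 / 12
C = 39 mL/cmH2O


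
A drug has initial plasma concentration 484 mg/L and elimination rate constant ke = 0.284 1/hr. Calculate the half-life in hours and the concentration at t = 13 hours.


t_half = ln(2) / ke = 0.693147 / 0.284 = 2.441 hr
C(t) = C0 * exp(-ke*t) = 484 * exp(-0.284*13)
C(13) = 12.06 mg/L


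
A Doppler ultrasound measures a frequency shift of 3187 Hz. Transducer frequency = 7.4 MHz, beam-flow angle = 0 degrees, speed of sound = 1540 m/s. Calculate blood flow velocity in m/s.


v = fd * c / (2 * f0 * cos(theta))
v = 3187 * 1540 / (2 * 7.4000e+06 * cos(0))
v = 0.3316 m/s


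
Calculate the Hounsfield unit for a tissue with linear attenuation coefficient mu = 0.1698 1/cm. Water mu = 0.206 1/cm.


HU = ((mu_tissue - mu_water) / mu_water) * 1000
HU = ((0.1698 - 0.206) / 0.206) * 1000
HU = -175.7


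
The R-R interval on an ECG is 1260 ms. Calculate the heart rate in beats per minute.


HR = 60 / RR_interval(s)
RR = 1260 ms = 1.26 s
HR = 60 / 1.26 = 47.62 bpm


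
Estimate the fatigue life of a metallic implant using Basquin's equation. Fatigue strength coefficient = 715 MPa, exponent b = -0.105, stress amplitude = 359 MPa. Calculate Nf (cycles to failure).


sigma_a = sigma_f' * (2Nf)^b
2Nf = (sigma_a/sigma_f')^(1/b)
2Nf = (359/715)^(1/-0.105)
2Nf = 707.34978
Nf = 353.7


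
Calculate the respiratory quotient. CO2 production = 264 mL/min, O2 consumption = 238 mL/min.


RQ = VCO2 / VO2
RQ = 264 / 238
RQ = 1.109


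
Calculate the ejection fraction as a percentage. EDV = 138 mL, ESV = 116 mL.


SV = EDV - ESV = 138 - 116 = 22 mL
EF = SV/EDV * 100 = 22/138 * 100
EF = 15.94%


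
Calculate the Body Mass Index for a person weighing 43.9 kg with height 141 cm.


BMI = weight / height^2
height = 141 cm = 1.41 m
BMI = 43.9 / 1.41^2
BMI = 22.08 kg/m^2


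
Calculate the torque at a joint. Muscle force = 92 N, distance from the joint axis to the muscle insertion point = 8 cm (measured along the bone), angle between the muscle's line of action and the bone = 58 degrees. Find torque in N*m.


Torque = F * d * sin(theta)   (moment arm = d*sin(theta))
d = 8 cm = 0.08 m
Torque = 92 * 0.08 * sin(58)
Torque = 6.242 N*m


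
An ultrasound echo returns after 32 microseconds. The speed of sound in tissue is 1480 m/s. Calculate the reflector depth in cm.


depth = c * t / 2
t = 32 us = 3.2000e-05 s
depth = 1480 * 3.2000e-05 / 2
depth = 0.02368 m = 2.368 cm


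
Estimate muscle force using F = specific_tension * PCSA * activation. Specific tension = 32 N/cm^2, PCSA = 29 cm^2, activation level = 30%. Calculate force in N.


F = sigma * PCSA * activation
F = 32 * 29 * 0.3
F = 278.4 N


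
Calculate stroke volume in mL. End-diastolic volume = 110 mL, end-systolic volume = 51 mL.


SV = EDV - ESV
SV = 110 - 51
SV = 59 mL


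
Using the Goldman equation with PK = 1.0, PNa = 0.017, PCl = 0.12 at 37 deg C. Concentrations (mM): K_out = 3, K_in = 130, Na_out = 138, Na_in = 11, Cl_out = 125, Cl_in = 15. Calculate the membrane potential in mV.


Vm = (RT/F)*ln((PK*Ko + PNa*Nao + PCl*Cli)/(PK*Ki + PNa*Nai + PCl*Clo))
Numer = 7.146, Denom = 145.187
Vm = -80.48 mV


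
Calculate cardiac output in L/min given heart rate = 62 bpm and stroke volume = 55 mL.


CO = HR * SV
CO = 62 * 55 / 1000
CO = 3.41 L/min


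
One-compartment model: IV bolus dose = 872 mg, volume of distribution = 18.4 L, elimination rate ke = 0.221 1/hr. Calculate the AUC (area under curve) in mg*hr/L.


C0 = Dose/Vd = 872/18.4 = 47.3913 mg/L
AUC = C0/ke = 47.3913/0.221
AUC = 214.4 mg*hr/L


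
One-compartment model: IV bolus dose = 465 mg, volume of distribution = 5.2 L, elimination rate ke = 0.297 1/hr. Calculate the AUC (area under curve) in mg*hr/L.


C0 = Dose/Vd = 465/5.2 = 89.4231 mg/L
AUC = C0/ke = 89.4231/0.297
AUC = 301.1 mg*hr/L


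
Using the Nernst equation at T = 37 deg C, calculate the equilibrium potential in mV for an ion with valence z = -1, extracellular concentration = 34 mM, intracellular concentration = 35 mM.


E = (RT/(zF)) * ln(C_out/C_in)
T = 37 + 273.15 = 310.15 K
E = (8.314 * 310.15 / (-1 * 96485)) * ln(34/35)
E = 0.7747 mV


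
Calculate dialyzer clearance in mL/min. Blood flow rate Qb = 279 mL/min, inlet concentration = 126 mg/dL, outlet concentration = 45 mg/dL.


K = Qb * (Cb_in - Cb_out) / Cb_in
K = 279 * (126 - 45) / 126
K = 179.4 mL/min


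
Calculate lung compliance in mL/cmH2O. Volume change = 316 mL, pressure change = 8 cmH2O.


C = dV / dP
C = 316 / 8
C = 39.5 mL/cmH2O


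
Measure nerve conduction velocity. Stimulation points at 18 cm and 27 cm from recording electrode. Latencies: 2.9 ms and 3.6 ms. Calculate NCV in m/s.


Distance = (27 - 18) / 100 = 0.09 m
dt = (3.6 - 2.9) / 1000 = 7.0000e-04 s
NCV = dist / dt = 128.6 m/s


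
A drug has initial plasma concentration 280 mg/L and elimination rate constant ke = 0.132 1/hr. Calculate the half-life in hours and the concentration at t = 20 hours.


t_half = ln(2) / ke = 0.693147 / 0.132 = 5.251 hr
C(t) = C0 * exp(-ke*t) = 280 * exp(-0.132*20)
C(20) = 19.98 mg/L


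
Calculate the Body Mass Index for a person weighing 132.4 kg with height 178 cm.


BMI = weight / height^2
height = 178 cm = 1.78 m
BMI = 132.4 / 1.78^2
BMI = 41.79 kg/m^2


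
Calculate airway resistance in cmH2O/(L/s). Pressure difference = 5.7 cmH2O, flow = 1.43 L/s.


R = dP / flow
R = 5.7 / 1.43
R = 3.986 cmH2O/(L/s)


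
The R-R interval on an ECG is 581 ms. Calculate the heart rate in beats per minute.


HR = 60 / RR_interval(s)
RR = 581 ms = 0.581 s
HR = 60 / 0.581 = 103.3 bpm


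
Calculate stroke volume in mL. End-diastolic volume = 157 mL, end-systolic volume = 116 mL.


SV = EDV - ESV
SV = 157 - 116
SV = 41 mL


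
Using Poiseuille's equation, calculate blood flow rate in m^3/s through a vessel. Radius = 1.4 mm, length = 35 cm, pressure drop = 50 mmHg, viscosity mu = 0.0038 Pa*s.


Q = pi*r^4*dP / (8*mu*L)
r = 0.0014 m, L = 0.35 m
dP = 50 mmHg = 6666.1 Pa
Q = 7.5612e-06 m^3/s


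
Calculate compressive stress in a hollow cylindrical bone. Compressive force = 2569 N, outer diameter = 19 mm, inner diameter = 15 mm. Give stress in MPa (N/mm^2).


A = pi*(r_o^2 - r_i^2)
r_o = 9.5 mm, r_i = 7.5 mm
A = 106.814 mm^2
sigma = F/A = 2569 / 106.814
sigma = 24.05 MPa


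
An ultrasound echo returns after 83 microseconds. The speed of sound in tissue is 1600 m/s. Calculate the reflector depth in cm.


depth = c * t / 2
t = 83 us = 8.3000e-05 s
depth = 1600 * 8.3000e-05 / 2
depth = 0.0664 m = 6.64 cm


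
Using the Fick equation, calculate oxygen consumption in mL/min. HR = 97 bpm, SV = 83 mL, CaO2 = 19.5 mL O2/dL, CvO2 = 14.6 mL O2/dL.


CO = HR*SV = 97*83/1000 = 8.051 L/min
a-v O2 diff = 19.5 - 14.6 = 4.9 mL/dL
VO2 = CO * (CaO2-CvO2) * 10 dL/L
VO2 = 8.051 * 4.9 * 10
VO2 = 394.5 mL/min


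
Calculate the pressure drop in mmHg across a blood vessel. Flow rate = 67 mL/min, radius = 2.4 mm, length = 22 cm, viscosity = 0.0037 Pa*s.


dP = 8*mu*L*Q / (pi*r^4)
Q = 67 mL/min = 1.11667e-06 m^3/s
dP = 69.7661 Pa = 69.7661 / 133.322 mmHg = 0.5233 mmHg


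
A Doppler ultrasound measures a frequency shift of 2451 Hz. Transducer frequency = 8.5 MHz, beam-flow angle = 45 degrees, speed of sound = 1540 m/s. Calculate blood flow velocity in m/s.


v = fd * c / (2 * f0 * cos(theta))
v = 2451 * 1540 / (2 * 8.5000e+06 * cos(45))
v = 0.314 m/s


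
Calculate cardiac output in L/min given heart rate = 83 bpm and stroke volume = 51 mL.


CO = HR * SV
CO = 83 * 51 / 1000
CO = 4.233 L/min


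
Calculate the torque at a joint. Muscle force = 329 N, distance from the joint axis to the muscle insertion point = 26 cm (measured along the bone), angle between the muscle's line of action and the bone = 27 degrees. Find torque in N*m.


Torque = F * d * sin(theta)   (moment arm = d*sin(theta))
d = 26 cm = 0.26 m
Torque = 329 * 0.26 * sin(27)
Torque = 38.83 N*m


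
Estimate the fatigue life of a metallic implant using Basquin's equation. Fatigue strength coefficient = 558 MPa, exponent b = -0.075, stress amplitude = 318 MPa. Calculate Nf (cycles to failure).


sigma_a = sigma_f' * (2Nf)^b
2Nf = (sigma_a/sigma_f')^(1/b)
2Nf = (318/558)^(1/-0.075)
2Nf = 1803.4096
Nf = 901.7


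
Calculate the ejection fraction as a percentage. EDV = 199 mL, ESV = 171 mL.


SV = EDV - ESV = 199 - 171 = 28 mL
EF = SV/EDV * 100 = 28/199 * 100
EF = 14.07%


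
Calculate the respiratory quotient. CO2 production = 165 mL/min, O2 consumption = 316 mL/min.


RQ = VCO2 / VO2
RQ = 165 / 316
RQ = 0.5222


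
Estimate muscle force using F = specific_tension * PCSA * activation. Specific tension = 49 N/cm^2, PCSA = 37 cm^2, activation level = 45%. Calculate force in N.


F = sigma * PCSA * activation
F = 49 * 37 * 0.45
F = 815.9 N


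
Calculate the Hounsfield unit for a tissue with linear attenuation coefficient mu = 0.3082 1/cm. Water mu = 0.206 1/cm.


HU = ((mu_tissue - mu_water) / mu_water) * 1000
HU = ((0.3082 - 0.206) / 0.206) * 1000
HU = 496.1


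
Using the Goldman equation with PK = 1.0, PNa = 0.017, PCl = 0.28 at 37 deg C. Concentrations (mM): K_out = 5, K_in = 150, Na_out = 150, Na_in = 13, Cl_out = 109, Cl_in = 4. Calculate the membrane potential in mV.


Vm = (RT/F)*ln((PK*Ko + PNa*Nao + PCl*Cli)/(PK*Ki + PNa*Nai + PCl*Clo))
Numer = 8.67, Denom = 180.741
Vm = -81.17 mV


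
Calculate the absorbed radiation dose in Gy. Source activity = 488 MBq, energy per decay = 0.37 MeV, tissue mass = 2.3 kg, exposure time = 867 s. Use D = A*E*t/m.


A = 488 MBq = 4.8800e+08 Bq
E = 0.37 MeV = 5.9274e-14 J
D = A*E*t/m = 4.8800e+08*5.9274e-14*867/2.3
D = 0.0109 Gy


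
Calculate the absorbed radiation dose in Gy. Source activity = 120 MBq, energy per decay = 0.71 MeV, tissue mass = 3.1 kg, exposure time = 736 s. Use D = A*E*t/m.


A = 120 MBq = 1.2000e+08 Bq
E = 0.71 MeV = 1.13742e-13 J
D = A*E*t/m = 1.2000e+08*1.13742e-13*736/3.1
D = 0.003241 Gy


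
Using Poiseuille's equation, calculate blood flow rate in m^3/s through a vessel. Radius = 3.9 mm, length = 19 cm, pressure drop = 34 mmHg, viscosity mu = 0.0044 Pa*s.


Q = pi*r^4*dP / (8*mu*L)
r = 0.0039 m, L = 0.19 m
dP = 34 mmHg = 4532.948 Pa
Q = 4.9260e-04 m^3/s


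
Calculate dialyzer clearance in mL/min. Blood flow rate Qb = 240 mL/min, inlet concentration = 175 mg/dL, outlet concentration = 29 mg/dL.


K = Qb * (Cb_in - Cb_out) / Cb_in
K = 240 * (175 - 29) / 175
K = 200.2 mL/min


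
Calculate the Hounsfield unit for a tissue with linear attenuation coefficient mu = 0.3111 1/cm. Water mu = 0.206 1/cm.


HU = ((mu_tissue - mu_water) / mu_water) * 1000
HU = ((0.3111 - 0.206) / 0.206) * 1000
HU = 510.2


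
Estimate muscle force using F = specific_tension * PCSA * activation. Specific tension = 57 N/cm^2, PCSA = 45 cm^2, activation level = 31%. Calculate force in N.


F = sigma * PCSA * activation
F = 57 * 45 * 0.31
F = 795.1 N


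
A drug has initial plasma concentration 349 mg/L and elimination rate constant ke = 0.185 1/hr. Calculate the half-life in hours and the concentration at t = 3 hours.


t_half = ln(2) / ke = 0.693147 / 0.185 = 3.747 hr
C(t) = C0 * exp(-ke*t) = 349 * exp(-0.185*3)
C(3) = 200.4 mg/L


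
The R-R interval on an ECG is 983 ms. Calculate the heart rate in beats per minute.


HR = 60 / RR_interval(s)
RR = 983 ms = 0.983 s
HR = 60 / 0.983 = 61.04 bpm


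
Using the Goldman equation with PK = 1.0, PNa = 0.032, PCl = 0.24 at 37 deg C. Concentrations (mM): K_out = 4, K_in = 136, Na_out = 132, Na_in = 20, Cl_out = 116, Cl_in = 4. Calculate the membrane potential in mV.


Vm = (RT/F)*ln((PK*Ko + PNa*Nao + PCl*Cli)/(PK*Ki + PNa*Nai + PCl*Clo))
Numer = 9.184, Denom = 164.48
Vm = -77.11 mV


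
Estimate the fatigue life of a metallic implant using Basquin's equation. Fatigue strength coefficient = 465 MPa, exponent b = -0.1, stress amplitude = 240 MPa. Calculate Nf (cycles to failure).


sigma_a = sigma_f' * (2Nf)^b
2Nf = (sigma_a/sigma_f')^(1/b)
2Nf = (240/465)^(1/-0.1)
2Nf = 745.44758
Nf = 372.7


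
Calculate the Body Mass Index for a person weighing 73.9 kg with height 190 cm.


BMI = weight / height^2
height = 190 cm = 1.9 m
BMI = 73.9 / 1.9^2
BMI = 20.47 kg/m^2


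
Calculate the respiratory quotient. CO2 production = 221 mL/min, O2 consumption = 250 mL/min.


RQ = VCO2 / VO2
RQ = 221 / 250
RQ = 0.884


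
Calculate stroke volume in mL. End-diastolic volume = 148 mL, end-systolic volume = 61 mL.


SV = EDV - ESV
SV = 148 - 61
SV = 87 mL


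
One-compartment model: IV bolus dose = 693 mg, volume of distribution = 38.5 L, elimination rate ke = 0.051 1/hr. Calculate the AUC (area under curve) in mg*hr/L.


C0 = Dose/Vd = 693/38.5 = 18 mg/L
AUC = C0/ke = 18/0.051
AUC = 352.9 mg*hr/L


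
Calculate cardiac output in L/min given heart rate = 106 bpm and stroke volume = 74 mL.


CO = HR * SV
CO = 106 * 74 / 1000
CO = 7.844 L/min


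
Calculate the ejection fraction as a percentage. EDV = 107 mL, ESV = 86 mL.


SV = EDV - ESV = 107 - 86 = 21 mL
EF = SV/EDV * 100 = 21/107 * 100
EF = 19.63%


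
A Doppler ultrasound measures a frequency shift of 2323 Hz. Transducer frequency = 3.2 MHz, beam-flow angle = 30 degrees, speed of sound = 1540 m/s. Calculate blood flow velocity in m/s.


v = fd * c / (2 * f0 * cos(theta))
v = 2323 * 1540 / (2 * 3.2000e+06 * cos(30))
v = 0.6454 m/s


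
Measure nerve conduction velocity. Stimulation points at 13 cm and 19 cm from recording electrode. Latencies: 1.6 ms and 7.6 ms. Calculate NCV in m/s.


Distance = (19 - 13) / 100 = 0.06 m
dt = (7.6 - 1.6) / 1000 = 0.006 s
NCV = dist / dt = 10 m/s


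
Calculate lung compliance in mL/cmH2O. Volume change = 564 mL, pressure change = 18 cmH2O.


C = dV / dP
C = 564 / 18
C = 31.33 mL/cmH2O


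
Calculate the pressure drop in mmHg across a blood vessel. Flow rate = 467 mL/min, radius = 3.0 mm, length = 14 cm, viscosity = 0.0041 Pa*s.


dP = 8*mu*L*Q / (pi*r^4)
Q = 467 mL/min = 7.78333e-06 m^3/s
dP = 140.453 Pa = 140.453 / 133.322 mmHg = 1.053 mmHg


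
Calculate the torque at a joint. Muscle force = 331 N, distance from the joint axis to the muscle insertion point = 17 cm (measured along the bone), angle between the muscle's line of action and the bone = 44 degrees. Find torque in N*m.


Torque = F * d * sin(theta)   (moment arm = d*sin(theta))
d = 17 cm = 0.17 m
Torque = 331 * 0.17 * sin(44)
Torque = 39.09 N*m


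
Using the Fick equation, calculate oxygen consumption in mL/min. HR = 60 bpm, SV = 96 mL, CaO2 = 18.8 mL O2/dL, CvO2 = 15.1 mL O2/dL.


CO = HR*SV = 60*96/1000 = 5.76 L/min
a-v O2 diff = 18.8 - 15.1 = 3.7 mL/dL
VO2 = CO * (CaO2-CvO2) * 10 dL/L
VO2 = 5.76 * 3.7 * 10
VO2 = 213.1 mL/min


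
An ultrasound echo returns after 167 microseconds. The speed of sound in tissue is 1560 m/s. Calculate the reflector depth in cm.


depth = c * t / 2
t = 167 us = 1.6700e-04 s
depth = 1560 * 1.6700e-04 / 2
depth = 0.13026 m = 13.026 cm


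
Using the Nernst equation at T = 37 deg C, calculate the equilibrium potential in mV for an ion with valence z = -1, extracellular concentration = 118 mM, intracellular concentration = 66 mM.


E = (RT/(zF)) * ln(C_out/C_in)
T = 37 + 273.15 = 310.15 K
E = (8.314 * 310.15 / (-1 * 96485)) * ln(118/66)
E = -15.53 mV


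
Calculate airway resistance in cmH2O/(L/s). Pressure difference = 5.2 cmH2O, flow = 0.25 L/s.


R = dP / flow
R = 5.2 / 0.25
R = 20.8 cmH2O/(L/s)


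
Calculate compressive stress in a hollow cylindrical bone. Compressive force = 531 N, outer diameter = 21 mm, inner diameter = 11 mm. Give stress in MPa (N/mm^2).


A = pi*(r_o^2 - r_i^2)
r_o = 10.5 mm, r_i = 5.5 mm
A = 251.327 mm^2
sigma = F/A = 531 / 251.327
sigma = 2.113 MPa


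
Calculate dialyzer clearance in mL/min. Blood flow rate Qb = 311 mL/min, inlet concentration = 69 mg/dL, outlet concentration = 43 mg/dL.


K = Qb * (Cb_in - Cb_out) / Cb_in
K = 311 * (69 - 43) / 69
K = 117.2 mL/min


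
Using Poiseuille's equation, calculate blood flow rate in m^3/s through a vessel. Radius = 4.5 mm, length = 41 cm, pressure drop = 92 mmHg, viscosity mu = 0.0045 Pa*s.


Q = pi*r^4*dP / (8*mu*L)
r = 0.0045 m, L = 0.41 m
dP = 92 mmHg = 12265.624 Pa
Q = 0.001071 m^3/s


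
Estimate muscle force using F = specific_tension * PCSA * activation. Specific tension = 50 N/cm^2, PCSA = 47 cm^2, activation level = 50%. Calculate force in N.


F = sigma * PCSA * activation
F = 50 * 47 * 0.5
F = 1175 N


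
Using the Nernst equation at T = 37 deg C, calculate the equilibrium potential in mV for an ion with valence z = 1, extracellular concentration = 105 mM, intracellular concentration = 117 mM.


E = (RT/(zF)) * ln(C_out/C_in)
T = 37 + 273.15 = 310.15 K
E = (8.314 * 310.15 / (1 * 96485)) * ln(105/117)
E = -2.892 mV


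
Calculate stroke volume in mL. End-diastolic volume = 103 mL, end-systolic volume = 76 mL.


SV = EDV - ESV
SV = 103 - 76
SV = 27 mL


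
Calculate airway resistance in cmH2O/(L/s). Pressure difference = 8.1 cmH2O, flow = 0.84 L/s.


R = dP / flow
R = 8.1 / 0.84
R = 9.643 cmH2O/(L/s)


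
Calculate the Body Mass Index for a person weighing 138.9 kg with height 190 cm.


BMI = weight / height^2
height = 190 cm = 1.9 m
BMI = 138.9 / 1.9^2
BMI = 38.48 kg/m^2


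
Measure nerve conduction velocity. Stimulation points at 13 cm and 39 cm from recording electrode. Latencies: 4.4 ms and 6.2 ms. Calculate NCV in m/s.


Distance = (39 - 13) / 100 = 0.26 m
dt = (6.2 - 4.4) / 1000 = 0.0018 s
NCV = dist / dt = 144.4 m/s


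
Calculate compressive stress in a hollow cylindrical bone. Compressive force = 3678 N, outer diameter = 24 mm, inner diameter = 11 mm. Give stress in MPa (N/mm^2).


A = pi*(r_o^2 - r_i^2)
r_o = 12 mm, r_i = 5.5 mm
A = 357.356 mm^2
sigma = F/A = 3678 / 357.356
sigma = 10.29 MPa


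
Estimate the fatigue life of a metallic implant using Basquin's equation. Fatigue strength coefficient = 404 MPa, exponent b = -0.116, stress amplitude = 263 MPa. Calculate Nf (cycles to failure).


sigma_a = sigma_f' * (2Nf)^b
2Nf = (sigma_a/sigma_f')^(1/b)
2Nf = (263/404)^(1/-0.116)
2Nf = 40.468526
Nf = 20.23


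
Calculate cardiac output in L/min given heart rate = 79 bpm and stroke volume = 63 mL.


CO = HR * SV
CO = 79 * 63 / 1000
CO = 4.977 L/min


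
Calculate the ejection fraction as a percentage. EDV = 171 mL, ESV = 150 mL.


SV = EDV - ESV = 171 - 150 = 21 mL
EF = SV/EDV * 100 = 21/171 * 100
EF = 12.28%


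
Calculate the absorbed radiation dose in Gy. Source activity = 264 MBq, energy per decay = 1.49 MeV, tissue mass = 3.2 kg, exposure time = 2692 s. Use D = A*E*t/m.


A = 264 MBq = 2.6400e+08 Bq
E = 1.49 MeV = 2.38698e-13 J
D = A*E*t/m = 2.6400e+08*2.38698e-13*2692/3.2
D = 0.05301 Gy


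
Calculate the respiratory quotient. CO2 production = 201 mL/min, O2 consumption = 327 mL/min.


RQ = VCO2 / VO2
RQ = 201 / 327
RQ = 0.6147


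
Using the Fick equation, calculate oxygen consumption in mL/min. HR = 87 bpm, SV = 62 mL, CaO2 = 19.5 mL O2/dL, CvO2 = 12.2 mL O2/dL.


CO = HR*SV = 87*62/1000 = 5.394 L/min
a-v O2 diff = 19.5 - 12.2 = 7.3 mL/dL
VO2 = CO * (CaO2-CvO2) * 10 dL/L
VO2 = 5.394 * 7.3 * 10
VO2 = 393.8 mL/min


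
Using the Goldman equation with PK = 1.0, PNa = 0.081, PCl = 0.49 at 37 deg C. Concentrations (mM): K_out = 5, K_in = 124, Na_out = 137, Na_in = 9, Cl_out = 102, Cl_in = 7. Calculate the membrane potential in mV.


Vm = (RT/F)*ln((PK*Ko + PNa*Nao + PCl*Cli)/(PK*Ki + PNa*Nai + PCl*Clo))
Numer = 19.527, Denom = 174.709
Vm = -58.56 mV


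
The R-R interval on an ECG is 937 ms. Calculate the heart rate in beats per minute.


HR = 60 / RR_interval(s)
RR = 937 ms = 0.937 s
HR = 60 / 0.937 = 64.03 bpm


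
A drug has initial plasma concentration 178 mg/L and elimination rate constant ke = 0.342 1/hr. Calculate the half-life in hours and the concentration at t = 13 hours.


t_half = ln(2) / ke = 0.693147 / 0.342 = 2.027 hr
C(t) = C0 * exp(-ke*t) = 178 * exp(-0.342*13)
C(13) = 2.087 mg/L


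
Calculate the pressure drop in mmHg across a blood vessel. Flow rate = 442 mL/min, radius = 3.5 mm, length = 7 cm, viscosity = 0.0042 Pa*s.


dP = 8*mu*L*Q / (pi*r^4)
Q = 442 mL/min = 7.36667e-06 m^3/s
dP = 36.7525 Pa = 36.7525 / 133.322 mmHg = 0.2757 mmHg


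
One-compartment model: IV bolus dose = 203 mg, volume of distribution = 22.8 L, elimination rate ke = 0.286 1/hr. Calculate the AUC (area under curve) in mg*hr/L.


C0 = Dose/Vd = 203/22.8 = 8.90351 mg/L
AUC = C0/ke = 8.90351/0.286
AUC = 31.13 mg*hr/L
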